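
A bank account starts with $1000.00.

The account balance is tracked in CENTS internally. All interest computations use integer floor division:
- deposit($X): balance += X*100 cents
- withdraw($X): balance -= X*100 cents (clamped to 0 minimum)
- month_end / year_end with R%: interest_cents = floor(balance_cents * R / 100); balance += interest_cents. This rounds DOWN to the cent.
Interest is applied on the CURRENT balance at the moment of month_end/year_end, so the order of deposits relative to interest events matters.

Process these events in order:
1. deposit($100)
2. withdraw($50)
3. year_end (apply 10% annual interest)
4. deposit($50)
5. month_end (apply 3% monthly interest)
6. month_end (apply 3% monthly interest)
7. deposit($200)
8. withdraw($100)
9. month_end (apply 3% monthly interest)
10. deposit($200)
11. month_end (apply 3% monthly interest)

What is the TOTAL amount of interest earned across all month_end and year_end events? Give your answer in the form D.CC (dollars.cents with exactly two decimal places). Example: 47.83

Answer: 268.32

Derivation:
After 1 (deposit($100)): balance=$1100.00 total_interest=$0.00
After 2 (withdraw($50)): balance=$1050.00 total_interest=$0.00
After 3 (year_end (apply 10% annual interest)): balance=$1155.00 total_interest=$105.00
After 4 (deposit($50)): balance=$1205.00 total_interest=$105.00
After 5 (month_end (apply 3% monthly interest)): balance=$1241.15 total_interest=$141.15
After 6 (month_end (apply 3% monthly interest)): balance=$1278.38 total_interest=$178.38
After 7 (deposit($200)): balance=$1478.38 total_interest=$178.38
After 8 (withdraw($100)): balance=$1378.38 total_interest=$178.38
After 9 (month_end (apply 3% monthly interest)): balance=$1419.73 total_interest=$219.73
After 10 (deposit($200)): balance=$1619.73 total_interest=$219.73
After 11 (month_end (apply 3% monthly interest)): balance=$1668.32 total_interest=$268.32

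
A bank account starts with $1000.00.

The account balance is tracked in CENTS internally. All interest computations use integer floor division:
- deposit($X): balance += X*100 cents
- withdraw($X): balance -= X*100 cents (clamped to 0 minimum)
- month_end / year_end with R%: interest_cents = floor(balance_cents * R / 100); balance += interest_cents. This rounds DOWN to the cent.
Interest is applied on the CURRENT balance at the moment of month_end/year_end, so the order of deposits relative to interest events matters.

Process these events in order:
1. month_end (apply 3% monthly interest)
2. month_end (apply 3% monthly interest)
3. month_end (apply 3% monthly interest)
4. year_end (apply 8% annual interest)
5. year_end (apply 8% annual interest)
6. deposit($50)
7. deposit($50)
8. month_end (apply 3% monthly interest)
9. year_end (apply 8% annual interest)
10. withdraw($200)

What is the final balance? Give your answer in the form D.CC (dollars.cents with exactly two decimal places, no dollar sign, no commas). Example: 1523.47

Answer: 1329.03

Derivation:
After 1 (month_end (apply 3% monthly interest)): balance=$1030.00 total_interest=$30.00
After 2 (month_end (apply 3% monthly interest)): balance=$1060.90 total_interest=$60.90
After 3 (month_end (apply 3% monthly interest)): balance=$1092.72 total_interest=$92.72
After 4 (year_end (apply 8% annual interest)): balance=$1180.13 total_interest=$180.13
After 5 (year_end (apply 8% annual interest)): balance=$1274.54 total_interest=$274.54
After 6 (deposit($50)): balance=$1324.54 total_interest=$274.54
After 7 (deposit($50)): balance=$1374.54 total_interest=$274.54
After 8 (month_end (apply 3% monthly interest)): balance=$1415.77 total_interest=$315.77
After 9 (year_end (apply 8% annual interest)): balance=$1529.03 total_interest=$429.03
After 10 (withdraw($200)): balance=$1329.03 total_interest=$429.03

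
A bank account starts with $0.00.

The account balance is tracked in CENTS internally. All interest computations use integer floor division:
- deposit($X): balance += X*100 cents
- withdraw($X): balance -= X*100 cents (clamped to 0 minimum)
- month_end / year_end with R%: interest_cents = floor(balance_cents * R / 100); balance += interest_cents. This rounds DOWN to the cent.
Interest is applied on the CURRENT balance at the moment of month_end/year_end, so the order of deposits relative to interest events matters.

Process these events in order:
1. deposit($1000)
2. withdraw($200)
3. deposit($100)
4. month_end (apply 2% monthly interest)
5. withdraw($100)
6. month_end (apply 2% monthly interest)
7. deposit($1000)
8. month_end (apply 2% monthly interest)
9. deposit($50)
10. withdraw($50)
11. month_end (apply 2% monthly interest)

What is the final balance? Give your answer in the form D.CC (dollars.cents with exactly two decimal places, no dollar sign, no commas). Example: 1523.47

Answer: 1908.46

Derivation:
After 1 (deposit($1000)): balance=$1000.00 total_interest=$0.00
After 2 (withdraw($200)): balance=$800.00 total_interest=$0.00
After 3 (deposit($100)): balance=$900.00 total_interest=$0.00
After 4 (month_end (apply 2% monthly interest)): balance=$918.00 total_interest=$18.00
After 5 (withdraw($100)): balance=$818.00 total_interest=$18.00
After 6 (month_end (apply 2% monthly interest)): balance=$834.36 total_interest=$34.36
After 7 (deposit($1000)): balance=$1834.36 total_interest=$34.36
After 8 (month_end (apply 2% monthly interest)): balance=$1871.04 total_interest=$71.04
After 9 (deposit($50)): balance=$1921.04 total_interest=$71.04
After 10 (withdraw($50)): balance=$1871.04 total_interest=$71.04
After 11 (month_end (apply 2% monthly interest)): balance=$1908.46 total_interest=$108.46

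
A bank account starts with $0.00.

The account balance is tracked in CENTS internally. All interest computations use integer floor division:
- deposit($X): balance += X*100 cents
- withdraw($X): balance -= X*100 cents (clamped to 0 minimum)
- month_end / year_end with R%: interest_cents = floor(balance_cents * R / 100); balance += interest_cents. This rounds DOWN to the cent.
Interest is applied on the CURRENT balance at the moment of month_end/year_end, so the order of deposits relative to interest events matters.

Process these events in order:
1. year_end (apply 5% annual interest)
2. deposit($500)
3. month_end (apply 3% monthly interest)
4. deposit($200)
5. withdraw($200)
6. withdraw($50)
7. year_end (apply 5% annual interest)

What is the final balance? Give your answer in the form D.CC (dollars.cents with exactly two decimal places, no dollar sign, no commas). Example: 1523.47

After 1 (year_end (apply 5% annual interest)): balance=$0.00 total_interest=$0.00
After 2 (deposit($500)): balance=$500.00 total_interest=$0.00
After 3 (month_end (apply 3% monthly interest)): balance=$515.00 total_interest=$15.00
After 4 (deposit($200)): balance=$715.00 total_interest=$15.00
After 5 (withdraw($200)): balance=$515.00 total_interest=$15.00
After 6 (withdraw($50)): balance=$465.00 total_interest=$15.00
After 7 (year_end (apply 5% annual interest)): balance=$488.25 total_interest=$38.25

Answer: 488.25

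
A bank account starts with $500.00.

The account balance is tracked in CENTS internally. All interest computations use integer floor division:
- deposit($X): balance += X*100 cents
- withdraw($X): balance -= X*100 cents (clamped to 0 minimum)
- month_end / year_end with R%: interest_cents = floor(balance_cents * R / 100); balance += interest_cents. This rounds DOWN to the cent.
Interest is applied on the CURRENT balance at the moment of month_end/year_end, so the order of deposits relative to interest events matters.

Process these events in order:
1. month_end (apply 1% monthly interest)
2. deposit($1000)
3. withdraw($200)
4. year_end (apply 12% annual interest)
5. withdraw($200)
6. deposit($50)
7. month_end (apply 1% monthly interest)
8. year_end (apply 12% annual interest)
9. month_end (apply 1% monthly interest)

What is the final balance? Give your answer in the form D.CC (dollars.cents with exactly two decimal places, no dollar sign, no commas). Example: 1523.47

After 1 (month_end (apply 1% monthly interest)): balance=$505.00 total_interest=$5.00
After 2 (deposit($1000)): balance=$1505.00 total_interest=$5.00
After 3 (withdraw($200)): balance=$1305.00 total_interest=$5.00
After 4 (year_end (apply 12% annual interest)): balance=$1461.60 total_interest=$161.60
After 5 (withdraw($200)): balance=$1261.60 total_interest=$161.60
After 6 (deposit($50)): balance=$1311.60 total_interest=$161.60
After 7 (month_end (apply 1% monthly interest)): balance=$1324.71 total_interest=$174.71
After 8 (year_end (apply 12% annual interest)): balance=$1483.67 total_interest=$333.67
After 9 (month_end (apply 1% monthly interest)): balance=$1498.50 total_interest=$348.50

Answer: 1498.50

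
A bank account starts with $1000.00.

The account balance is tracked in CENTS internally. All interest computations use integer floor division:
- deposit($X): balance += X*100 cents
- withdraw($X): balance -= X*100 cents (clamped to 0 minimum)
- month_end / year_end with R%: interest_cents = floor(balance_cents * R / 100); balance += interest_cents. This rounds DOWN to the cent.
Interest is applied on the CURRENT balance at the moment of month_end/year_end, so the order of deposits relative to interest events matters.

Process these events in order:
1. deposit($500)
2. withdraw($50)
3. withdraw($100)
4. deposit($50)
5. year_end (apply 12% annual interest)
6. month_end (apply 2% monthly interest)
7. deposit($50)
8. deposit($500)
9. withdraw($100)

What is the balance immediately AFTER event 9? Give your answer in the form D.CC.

Answer: 2049.36

Derivation:
After 1 (deposit($500)): balance=$1500.00 total_interest=$0.00
After 2 (withdraw($50)): balance=$1450.00 total_interest=$0.00
After 3 (withdraw($100)): balance=$1350.00 total_interest=$0.00
After 4 (deposit($50)): balance=$1400.00 total_interest=$0.00
After 5 (year_end (apply 12% annual interest)): balance=$1568.00 total_interest=$168.00
After 6 (month_end (apply 2% monthly interest)): balance=$1599.36 total_interest=$199.36
After 7 (deposit($50)): balance=$1649.36 total_interest=$199.36
After 8 (deposit($500)): balance=$2149.36 total_interest=$199.36
After 9 (withdraw($100)): balance=$2049.36 total_interest=$199.36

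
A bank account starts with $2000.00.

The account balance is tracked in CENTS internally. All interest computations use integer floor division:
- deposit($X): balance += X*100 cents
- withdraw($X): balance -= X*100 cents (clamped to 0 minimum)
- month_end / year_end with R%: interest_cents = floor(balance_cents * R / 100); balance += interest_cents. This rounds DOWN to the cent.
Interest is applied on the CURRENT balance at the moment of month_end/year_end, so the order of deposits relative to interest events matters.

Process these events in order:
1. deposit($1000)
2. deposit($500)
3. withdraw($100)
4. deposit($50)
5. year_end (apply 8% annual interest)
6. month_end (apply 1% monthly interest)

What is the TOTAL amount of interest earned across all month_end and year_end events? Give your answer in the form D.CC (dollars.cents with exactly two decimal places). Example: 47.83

Answer: 313.26

Derivation:
After 1 (deposit($1000)): balance=$3000.00 total_interest=$0.00
After 2 (deposit($500)): balance=$3500.00 total_interest=$0.00
After 3 (withdraw($100)): balance=$3400.00 total_interest=$0.00
After 4 (deposit($50)): balance=$3450.00 total_interest=$0.00
After 5 (year_end (apply 8% annual interest)): balance=$3726.00 total_interest=$276.00
After 6 (month_end (apply 1% monthly interest)): balance=$3763.26 total_interest=$313.26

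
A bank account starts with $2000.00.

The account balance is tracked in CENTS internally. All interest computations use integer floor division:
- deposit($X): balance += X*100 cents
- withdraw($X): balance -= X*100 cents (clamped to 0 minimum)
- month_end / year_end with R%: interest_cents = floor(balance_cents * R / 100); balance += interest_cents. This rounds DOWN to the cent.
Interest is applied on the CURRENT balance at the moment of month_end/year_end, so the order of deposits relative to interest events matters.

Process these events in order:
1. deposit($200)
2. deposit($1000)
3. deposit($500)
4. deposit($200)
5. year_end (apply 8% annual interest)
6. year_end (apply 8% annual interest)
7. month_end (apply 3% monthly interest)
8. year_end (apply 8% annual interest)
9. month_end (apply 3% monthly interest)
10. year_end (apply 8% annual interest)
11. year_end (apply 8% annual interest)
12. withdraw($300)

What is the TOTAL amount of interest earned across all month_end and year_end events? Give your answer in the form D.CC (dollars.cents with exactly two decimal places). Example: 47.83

After 1 (deposit($200)): balance=$2200.00 total_interest=$0.00
After 2 (deposit($1000)): balance=$3200.00 total_interest=$0.00
After 3 (deposit($500)): balance=$3700.00 total_interest=$0.00
After 4 (deposit($200)): balance=$3900.00 total_interest=$0.00
After 5 (year_end (apply 8% annual interest)): balance=$4212.00 total_interest=$312.00
After 6 (year_end (apply 8% annual interest)): balance=$4548.96 total_interest=$648.96
After 7 (month_end (apply 3% monthly interest)): balance=$4685.42 total_interest=$785.42
After 8 (year_end (apply 8% annual interest)): balance=$5060.25 total_interest=$1160.25
After 9 (month_end (apply 3% monthly interest)): balance=$5212.05 total_interest=$1312.05
After 10 (year_end (apply 8% annual interest)): balance=$5629.01 total_interest=$1729.01
After 11 (year_end (apply 8% annual interest)): balance=$6079.33 total_interest=$2179.33
After 12 (withdraw($300)): balance=$5779.33 total_interest=$2179.33

Answer: 2179.33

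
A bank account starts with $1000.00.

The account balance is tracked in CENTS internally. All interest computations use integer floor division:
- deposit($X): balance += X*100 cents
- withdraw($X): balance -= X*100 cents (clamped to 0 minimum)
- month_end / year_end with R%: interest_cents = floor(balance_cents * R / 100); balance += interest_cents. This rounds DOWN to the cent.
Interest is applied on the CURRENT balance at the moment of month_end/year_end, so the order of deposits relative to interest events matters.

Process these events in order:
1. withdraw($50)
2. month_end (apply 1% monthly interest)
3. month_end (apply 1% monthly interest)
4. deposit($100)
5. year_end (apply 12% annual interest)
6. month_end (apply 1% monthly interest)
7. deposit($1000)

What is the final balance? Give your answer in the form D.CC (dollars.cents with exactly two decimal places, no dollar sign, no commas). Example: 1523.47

Answer: 2209.35

Derivation:
After 1 (withdraw($50)): balance=$950.00 total_interest=$0.00
After 2 (month_end (apply 1% monthly interest)): balance=$959.50 total_interest=$9.50
After 3 (month_end (apply 1% monthly interest)): balance=$969.09 total_interest=$19.09
After 4 (deposit($100)): balance=$1069.09 total_interest=$19.09
After 5 (year_end (apply 12% annual interest)): balance=$1197.38 total_interest=$147.38
After 6 (month_end (apply 1% monthly interest)): balance=$1209.35 total_interest=$159.35
After 7 (deposit($1000)): balance=$2209.35 total_interest=$159.35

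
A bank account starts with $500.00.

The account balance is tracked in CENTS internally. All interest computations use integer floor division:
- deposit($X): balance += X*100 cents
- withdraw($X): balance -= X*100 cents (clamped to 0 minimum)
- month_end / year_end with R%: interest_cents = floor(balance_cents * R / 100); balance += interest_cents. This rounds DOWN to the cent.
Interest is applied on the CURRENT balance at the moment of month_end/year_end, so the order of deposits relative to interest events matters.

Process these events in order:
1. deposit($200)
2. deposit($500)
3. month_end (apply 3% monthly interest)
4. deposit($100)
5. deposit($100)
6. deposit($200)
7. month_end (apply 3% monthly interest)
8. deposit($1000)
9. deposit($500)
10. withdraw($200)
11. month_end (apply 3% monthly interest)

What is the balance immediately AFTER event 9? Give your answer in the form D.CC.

After 1 (deposit($200)): balance=$700.00 total_interest=$0.00
After 2 (deposit($500)): balance=$1200.00 total_interest=$0.00
After 3 (month_end (apply 3% monthly interest)): balance=$1236.00 total_interest=$36.00
After 4 (deposit($100)): balance=$1336.00 total_interest=$36.00
After 5 (deposit($100)): balance=$1436.00 total_interest=$36.00
After 6 (deposit($200)): balance=$1636.00 total_interest=$36.00
After 7 (month_end (apply 3% monthly interest)): balance=$1685.08 total_interest=$85.08
After 8 (deposit($1000)): balance=$2685.08 total_interest=$85.08
After 9 (deposit($500)): balance=$3185.08 total_interest=$85.08

Answer: 3185.08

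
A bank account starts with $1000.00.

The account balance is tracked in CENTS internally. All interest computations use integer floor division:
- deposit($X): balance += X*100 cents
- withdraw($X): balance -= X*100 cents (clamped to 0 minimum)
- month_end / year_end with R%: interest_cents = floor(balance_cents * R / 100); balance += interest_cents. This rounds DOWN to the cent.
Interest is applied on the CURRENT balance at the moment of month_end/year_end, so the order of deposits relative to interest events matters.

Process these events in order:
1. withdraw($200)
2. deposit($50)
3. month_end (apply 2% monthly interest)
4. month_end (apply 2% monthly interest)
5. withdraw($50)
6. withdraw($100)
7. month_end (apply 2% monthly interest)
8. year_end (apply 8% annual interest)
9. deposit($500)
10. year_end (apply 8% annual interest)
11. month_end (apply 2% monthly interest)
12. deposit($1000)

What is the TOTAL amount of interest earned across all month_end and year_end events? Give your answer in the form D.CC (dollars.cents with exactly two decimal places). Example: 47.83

Answer: 241.92

Derivation:
After 1 (withdraw($200)): balance=$800.00 total_interest=$0.00
After 2 (deposit($50)): balance=$850.00 total_interest=$0.00
After 3 (month_end (apply 2% monthly interest)): balance=$867.00 total_interest=$17.00
After 4 (month_end (apply 2% monthly interest)): balance=$884.34 total_interest=$34.34
After 5 (withdraw($50)): balance=$834.34 total_interest=$34.34
After 6 (withdraw($100)): balance=$734.34 total_interest=$34.34
After 7 (month_end (apply 2% monthly interest)): balance=$749.02 total_interest=$49.02
After 8 (year_end (apply 8% annual interest)): balance=$808.94 total_interest=$108.94
After 9 (deposit($500)): balance=$1308.94 total_interest=$108.94
After 10 (year_end (apply 8% annual interest)): balance=$1413.65 total_interest=$213.65
After 11 (month_end (apply 2% monthly interest)): balance=$1441.92 total_interest=$241.92
After 12 (deposit($1000)): balance=$2441.92 total_interest=$241.92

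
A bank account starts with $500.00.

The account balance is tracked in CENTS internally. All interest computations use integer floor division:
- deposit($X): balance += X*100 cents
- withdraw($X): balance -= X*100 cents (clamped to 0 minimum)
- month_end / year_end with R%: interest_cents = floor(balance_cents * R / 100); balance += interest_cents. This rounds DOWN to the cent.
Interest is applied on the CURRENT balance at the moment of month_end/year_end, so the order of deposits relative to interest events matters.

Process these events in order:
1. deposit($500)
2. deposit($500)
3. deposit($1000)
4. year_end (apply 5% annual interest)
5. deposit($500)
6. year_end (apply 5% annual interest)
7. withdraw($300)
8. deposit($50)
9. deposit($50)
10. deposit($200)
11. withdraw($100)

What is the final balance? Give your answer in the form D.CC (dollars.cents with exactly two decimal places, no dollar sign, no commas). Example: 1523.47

After 1 (deposit($500)): balance=$1000.00 total_interest=$0.00
After 2 (deposit($500)): balance=$1500.00 total_interest=$0.00
After 3 (deposit($1000)): balance=$2500.00 total_interest=$0.00
After 4 (year_end (apply 5% annual interest)): balance=$2625.00 total_interest=$125.00
After 5 (deposit($500)): balance=$3125.00 total_interest=$125.00
After 6 (year_end (apply 5% annual interest)): balance=$3281.25 total_interest=$281.25
After 7 (withdraw($300)): balance=$2981.25 total_interest=$281.25
After 8 (deposit($50)): balance=$3031.25 total_interest=$281.25
After 9 (deposit($50)): balance=$3081.25 total_interest=$281.25
After 10 (deposit($200)): balance=$3281.25 total_interest=$281.25
After 11 (withdraw($100)): balance=$3181.25 total_interest=$281.25

Answer: 3181.25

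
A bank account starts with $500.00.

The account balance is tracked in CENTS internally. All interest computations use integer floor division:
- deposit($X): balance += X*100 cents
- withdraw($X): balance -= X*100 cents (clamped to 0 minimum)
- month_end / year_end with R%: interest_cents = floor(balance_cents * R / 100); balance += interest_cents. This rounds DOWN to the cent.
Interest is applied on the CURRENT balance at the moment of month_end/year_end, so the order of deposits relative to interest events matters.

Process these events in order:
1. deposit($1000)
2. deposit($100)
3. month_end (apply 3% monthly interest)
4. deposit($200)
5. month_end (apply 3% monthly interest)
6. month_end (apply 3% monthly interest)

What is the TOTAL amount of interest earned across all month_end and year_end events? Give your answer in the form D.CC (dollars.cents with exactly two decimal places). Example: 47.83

Answer: 160.54

Derivation:
After 1 (deposit($1000)): balance=$1500.00 total_interest=$0.00
After 2 (deposit($100)): balance=$1600.00 total_interest=$0.00
After 3 (month_end (apply 3% monthly interest)): balance=$1648.00 total_interest=$48.00
After 4 (deposit($200)): balance=$1848.00 total_interest=$48.00
After 5 (month_end (apply 3% monthly interest)): balance=$1903.44 total_interest=$103.44
After 6 (month_end (apply 3% monthly interest)): balance=$1960.54 total_interest=$160.54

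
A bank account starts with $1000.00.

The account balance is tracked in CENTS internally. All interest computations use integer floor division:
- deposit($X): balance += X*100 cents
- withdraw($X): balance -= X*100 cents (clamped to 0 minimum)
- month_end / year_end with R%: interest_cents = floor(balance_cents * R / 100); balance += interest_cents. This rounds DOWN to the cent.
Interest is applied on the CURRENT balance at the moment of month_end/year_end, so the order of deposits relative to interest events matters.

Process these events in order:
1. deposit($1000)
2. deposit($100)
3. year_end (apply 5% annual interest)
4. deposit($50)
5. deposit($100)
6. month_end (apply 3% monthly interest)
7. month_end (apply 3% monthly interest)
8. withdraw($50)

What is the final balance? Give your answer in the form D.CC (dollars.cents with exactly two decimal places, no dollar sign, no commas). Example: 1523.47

Answer: 2448.41

Derivation:
After 1 (deposit($1000)): balance=$2000.00 total_interest=$0.00
After 2 (deposit($100)): balance=$2100.00 total_interest=$0.00
After 3 (year_end (apply 5% annual interest)): balance=$2205.00 total_interest=$105.00
After 4 (deposit($50)): balance=$2255.00 total_interest=$105.00
After 5 (deposit($100)): balance=$2355.00 total_interest=$105.00
After 6 (month_end (apply 3% monthly interest)): balance=$2425.65 total_interest=$175.65
After 7 (month_end (apply 3% monthly interest)): balance=$2498.41 total_interest=$248.41
After 8 (withdraw($50)): balance=$2448.41 total_interest=$248.41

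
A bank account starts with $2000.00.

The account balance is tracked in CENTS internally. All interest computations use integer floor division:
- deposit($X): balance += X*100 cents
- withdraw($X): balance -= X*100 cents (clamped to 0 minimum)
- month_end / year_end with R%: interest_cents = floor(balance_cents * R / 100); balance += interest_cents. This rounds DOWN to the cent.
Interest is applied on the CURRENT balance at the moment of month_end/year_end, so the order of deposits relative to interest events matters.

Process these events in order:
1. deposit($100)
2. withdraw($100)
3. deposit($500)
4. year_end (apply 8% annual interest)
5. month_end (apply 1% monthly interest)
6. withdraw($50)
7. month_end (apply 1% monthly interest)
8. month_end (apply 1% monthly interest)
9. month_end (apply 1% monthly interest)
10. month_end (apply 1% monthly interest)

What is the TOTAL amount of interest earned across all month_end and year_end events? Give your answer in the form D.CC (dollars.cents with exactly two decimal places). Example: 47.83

After 1 (deposit($100)): balance=$2100.00 total_interest=$0.00
After 2 (withdraw($100)): balance=$2000.00 total_interest=$0.00
After 3 (deposit($500)): balance=$2500.00 total_interest=$0.00
After 4 (year_end (apply 8% annual interest)): balance=$2700.00 total_interest=$200.00
After 5 (month_end (apply 1% monthly interest)): balance=$2727.00 total_interest=$227.00
After 6 (withdraw($50)): balance=$2677.00 total_interest=$227.00
After 7 (month_end (apply 1% monthly interest)): balance=$2703.77 total_interest=$253.77
After 8 (month_end (apply 1% monthly interest)): balance=$2730.80 total_interest=$280.80
After 9 (month_end (apply 1% monthly interest)): balance=$2758.10 total_interest=$308.10
After 10 (month_end (apply 1% monthly interest)): balance=$2785.68 total_interest=$335.68

Answer: 335.68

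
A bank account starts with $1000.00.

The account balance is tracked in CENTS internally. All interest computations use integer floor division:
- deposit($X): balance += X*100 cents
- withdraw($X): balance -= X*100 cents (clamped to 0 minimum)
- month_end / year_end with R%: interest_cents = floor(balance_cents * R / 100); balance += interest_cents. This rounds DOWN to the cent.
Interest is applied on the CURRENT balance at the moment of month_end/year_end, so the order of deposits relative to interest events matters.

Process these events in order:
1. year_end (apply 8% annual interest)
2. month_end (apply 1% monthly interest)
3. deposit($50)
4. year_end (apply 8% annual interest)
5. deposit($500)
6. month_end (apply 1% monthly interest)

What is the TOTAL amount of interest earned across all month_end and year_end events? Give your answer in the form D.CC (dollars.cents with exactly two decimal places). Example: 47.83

After 1 (year_end (apply 8% annual interest)): balance=$1080.00 total_interest=$80.00
After 2 (month_end (apply 1% monthly interest)): balance=$1090.80 total_interest=$90.80
After 3 (deposit($50)): balance=$1140.80 total_interest=$90.80
After 4 (year_end (apply 8% annual interest)): balance=$1232.06 total_interest=$182.06
After 5 (deposit($500)): balance=$1732.06 total_interest=$182.06
After 6 (month_end (apply 1% monthly interest)): balance=$1749.38 total_interest=$199.38

Answer: 199.38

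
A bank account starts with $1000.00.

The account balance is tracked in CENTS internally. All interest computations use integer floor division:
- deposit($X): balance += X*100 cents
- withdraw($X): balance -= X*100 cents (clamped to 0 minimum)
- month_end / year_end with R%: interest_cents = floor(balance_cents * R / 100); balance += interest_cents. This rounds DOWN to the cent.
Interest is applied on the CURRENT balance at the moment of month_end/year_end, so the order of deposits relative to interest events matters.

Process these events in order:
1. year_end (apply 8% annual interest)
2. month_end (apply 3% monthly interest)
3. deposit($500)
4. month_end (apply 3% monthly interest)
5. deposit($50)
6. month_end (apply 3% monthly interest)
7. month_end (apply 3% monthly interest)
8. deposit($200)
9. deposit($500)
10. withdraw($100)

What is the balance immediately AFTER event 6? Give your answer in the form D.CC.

After 1 (year_end (apply 8% annual interest)): balance=$1080.00 total_interest=$80.00
After 2 (month_end (apply 3% monthly interest)): balance=$1112.40 total_interest=$112.40
After 3 (deposit($500)): balance=$1612.40 total_interest=$112.40
After 4 (month_end (apply 3% monthly interest)): balance=$1660.77 total_interest=$160.77
After 5 (deposit($50)): balance=$1710.77 total_interest=$160.77
After 6 (month_end (apply 3% monthly interest)): balance=$1762.09 total_interest=$212.09

Answer: 1762.09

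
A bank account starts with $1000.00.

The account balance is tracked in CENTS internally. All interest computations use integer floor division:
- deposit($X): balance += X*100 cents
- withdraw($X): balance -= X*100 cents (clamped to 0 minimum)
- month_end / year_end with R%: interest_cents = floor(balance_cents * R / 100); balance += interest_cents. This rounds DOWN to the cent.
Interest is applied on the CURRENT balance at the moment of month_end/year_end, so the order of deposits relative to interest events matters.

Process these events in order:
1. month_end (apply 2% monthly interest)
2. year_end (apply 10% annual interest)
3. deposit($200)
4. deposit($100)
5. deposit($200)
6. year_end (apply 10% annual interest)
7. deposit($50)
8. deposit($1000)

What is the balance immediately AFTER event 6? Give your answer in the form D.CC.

Answer: 1784.20

Derivation:
After 1 (month_end (apply 2% monthly interest)): balance=$1020.00 total_interest=$20.00
After 2 (year_end (apply 10% annual interest)): balance=$1122.00 total_interest=$122.00
After 3 (deposit($200)): balance=$1322.00 total_interest=$122.00
After 4 (deposit($100)): balance=$1422.00 total_interest=$122.00
After 5 (deposit($200)): balance=$1622.00 total_interest=$122.00
After 6 (year_end (apply 10% annual interest)): balance=$1784.20 total_interest=$284.20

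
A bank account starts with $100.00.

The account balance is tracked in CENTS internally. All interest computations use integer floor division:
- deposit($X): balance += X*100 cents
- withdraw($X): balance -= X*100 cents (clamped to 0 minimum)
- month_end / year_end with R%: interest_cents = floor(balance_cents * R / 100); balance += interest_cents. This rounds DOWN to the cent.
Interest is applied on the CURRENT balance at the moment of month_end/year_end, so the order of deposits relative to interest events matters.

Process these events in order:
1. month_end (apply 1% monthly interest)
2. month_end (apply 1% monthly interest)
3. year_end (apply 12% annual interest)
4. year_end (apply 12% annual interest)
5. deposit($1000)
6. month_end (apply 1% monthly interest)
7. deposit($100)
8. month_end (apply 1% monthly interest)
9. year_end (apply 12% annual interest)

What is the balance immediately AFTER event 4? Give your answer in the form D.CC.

Answer: 127.96

Derivation:
After 1 (month_end (apply 1% monthly interest)): balance=$101.00 total_interest=$1.00
After 2 (month_end (apply 1% monthly interest)): balance=$102.01 total_interest=$2.01
After 3 (year_end (apply 12% annual interest)): balance=$114.25 total_interest=$14.25
After 4 (year_end (apply 12% annual interest)): balance=$127.96 total_interest=$27.96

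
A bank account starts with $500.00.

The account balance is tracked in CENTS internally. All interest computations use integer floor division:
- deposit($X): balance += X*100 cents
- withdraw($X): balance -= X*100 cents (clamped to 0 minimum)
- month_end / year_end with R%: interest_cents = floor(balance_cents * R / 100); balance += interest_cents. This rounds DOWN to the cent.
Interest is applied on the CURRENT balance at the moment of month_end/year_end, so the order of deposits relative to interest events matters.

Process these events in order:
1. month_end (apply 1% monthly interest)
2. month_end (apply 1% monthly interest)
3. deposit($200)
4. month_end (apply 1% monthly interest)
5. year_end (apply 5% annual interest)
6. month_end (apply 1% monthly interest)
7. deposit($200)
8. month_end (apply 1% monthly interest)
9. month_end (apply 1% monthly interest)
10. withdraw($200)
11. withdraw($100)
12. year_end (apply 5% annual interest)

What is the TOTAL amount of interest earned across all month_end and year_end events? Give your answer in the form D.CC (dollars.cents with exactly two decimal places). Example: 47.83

Answer: 113.82

Derivation:
After 1 (month_end (apply 1% monthly interest)): balance=$505.00 total_interest=$5.00
After 2 (month_end (apply 1% monthly interest)): balance=$510.05 total_interest=$10.05
After 3 (deposit($200)): balance=$710.05 total_interest=$10.05
After 4 (month_end (apply 1% monthly interest)): balance=$717.15 total_interest=$17.15
After 5 (year_end (apply 5% annual interest)): balance=$753.00 total_interest=$53.00
After 6 (month_end (apply 1% monthly interest)): balance=$760.53 total_interest=$60.53
After 7 (deposit($200)): balance=$960.53 total_interest=$60.53
After 8 (month_end (apply 1% monthly interest)): balance=$970.13 total_interest=$70.13
After 9 (month_end (apply 1% monthly interest)): balance=$979.83 total_interest=$79.83
After 10 (withdraw($200)): balance=$779.83 total_interest=$79.83
After 11 (withdraw($100)): balance=$679.83 total_interest=$79.83
After 12 (year_end (apply 5% annual interest)): balance=$713.82 total_interest=$113.82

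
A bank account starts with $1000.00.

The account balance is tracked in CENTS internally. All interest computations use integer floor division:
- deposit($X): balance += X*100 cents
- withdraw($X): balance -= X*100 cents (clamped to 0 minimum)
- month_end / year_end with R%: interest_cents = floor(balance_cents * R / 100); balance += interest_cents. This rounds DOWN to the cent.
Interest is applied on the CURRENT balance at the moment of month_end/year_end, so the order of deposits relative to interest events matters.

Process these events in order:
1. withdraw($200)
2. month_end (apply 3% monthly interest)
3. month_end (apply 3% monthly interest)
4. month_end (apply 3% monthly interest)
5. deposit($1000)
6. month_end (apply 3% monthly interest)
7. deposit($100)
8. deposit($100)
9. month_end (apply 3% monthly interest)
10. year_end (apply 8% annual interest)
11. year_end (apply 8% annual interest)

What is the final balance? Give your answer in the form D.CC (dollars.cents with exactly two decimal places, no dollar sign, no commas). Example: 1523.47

Answer: 2559.43

Derivation:
After 1 (withdraw($200)): balance=$800.00 total_interest=$0.00
After 2 (month_end (apply 3% monthly interest)): balance=$824.00 total_interest=$24.00
After 3 (month_end (apply 3% monthly interest)): balance=$848.72 total_interest=$48.72
After 4 (month_end (apply 3% monthly interest)): balance=$874.18 total_interest=$74.18
After 5 (deposit($1000)): balance=$1874.18 total_interest=$74.18
After 6 (month_end (apply 3% monthly interest)): balance=$1930.40 total_interest=$130.40
After 7 (deposit($100)): balance=$2030.40 total_interest=$130.40
After 8 (deposit($100)): balance=$2130.40 total_interest=$130.40
After 9 (month_end (apply 3% monthly interest)): balance=$2194.31 total_interest=$194.31
After 10 (year_end (apply 8% annual interest)): balance=$2369.85 total_interest=$369.85
After 11 (year_end (apply 8% annual interest)): balance=$2559.43 total_interest=$559.43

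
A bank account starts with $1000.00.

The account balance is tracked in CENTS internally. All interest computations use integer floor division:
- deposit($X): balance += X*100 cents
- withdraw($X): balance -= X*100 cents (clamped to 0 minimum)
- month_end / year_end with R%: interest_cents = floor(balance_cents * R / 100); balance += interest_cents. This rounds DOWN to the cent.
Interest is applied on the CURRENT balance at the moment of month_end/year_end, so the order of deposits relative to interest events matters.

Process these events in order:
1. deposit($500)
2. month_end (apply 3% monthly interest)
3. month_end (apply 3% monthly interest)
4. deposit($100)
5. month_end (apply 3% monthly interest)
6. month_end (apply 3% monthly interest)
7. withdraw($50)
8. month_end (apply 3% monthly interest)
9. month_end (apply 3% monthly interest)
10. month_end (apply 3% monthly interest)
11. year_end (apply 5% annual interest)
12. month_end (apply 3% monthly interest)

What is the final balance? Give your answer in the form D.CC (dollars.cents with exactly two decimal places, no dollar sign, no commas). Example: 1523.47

After 1 (deposit($500)): balance=$1500.00 total_interest=$0.00
After 2 (month_end (apply 3% monthly interest)): balance=$1545.00 total_interest=$45.00
After 3 (month_end (apply 3% monthly interest)): balance=$1591.35 total_interest=$91.35
After 4 (deposit($100)): balance=$1691.35 total_interest=$91.35
After 5 (month_end (apply 3% monthly interest)): balance=$1742.09 total_interest=$142.09
After 6 (month_end (apply 3% monthly interest)): balance=$1794.35 total_interest=$194.35
After 7 (withdraw($50)): balance=$1744.35 total_interest=$194.35
After 8 (month_end (apply 3% monthly interest)): balance=$1796.68 total_interest=$246.68
After 9 (month_end (apply 3% monthly interest)): balance=$1850.58 total_interest=$300.58
After 10 (month_end (apply 3% monthly interest)): balance=$1906.09 total_interest=$356.09
After 11 (year_end (apply 5% annual interest)): balance=$2001.39 total_interest=$451.39
After 12 (month_end (apply 3% monthly interest)): balance=$2061.43 total_interest=$511.43

Answer: 2061.43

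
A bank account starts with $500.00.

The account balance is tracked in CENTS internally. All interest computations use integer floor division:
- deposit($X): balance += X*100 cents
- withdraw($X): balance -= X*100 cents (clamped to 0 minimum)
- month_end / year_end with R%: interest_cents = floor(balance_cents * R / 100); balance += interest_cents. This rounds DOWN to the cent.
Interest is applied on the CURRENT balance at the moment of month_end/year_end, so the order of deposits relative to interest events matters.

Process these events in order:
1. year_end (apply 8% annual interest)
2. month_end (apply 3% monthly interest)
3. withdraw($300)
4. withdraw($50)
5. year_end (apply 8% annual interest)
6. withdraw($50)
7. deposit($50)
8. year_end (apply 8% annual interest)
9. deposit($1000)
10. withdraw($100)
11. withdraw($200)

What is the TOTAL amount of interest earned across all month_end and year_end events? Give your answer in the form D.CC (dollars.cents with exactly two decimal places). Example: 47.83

Answer: 90.50

Derivation:
After 1 (year_end (apply 8% annual interest)): balance=$540.00 total_interest=$40.00
After 2 (month_end (apply 3% monthly interest)): balance=$556.20 total_interest=$56.20
After 3 (withdraw($300)): balance=$256.20 total_interest=$56.20
After 4 (withdraw($50)): balance=$206.20 total_interest=$56.20
After 5 (year_end (apply 8% annual interest)): balance=$222.69 total_interest=$72.69
After 6 (withdraw($50)): balance=$172.69 total_interest=$72.69
After 7 (deposit($50)): balance=$222.69 total_interest=$72.69
After 8 (year_end (apply 8% annual interest)): balance=$240.50 total_interest=$90.50
After 9 (deposit($1000)): balance=$1240.50 total_interest=$90.50
After 10 (withdraw($100)): balance=$1140.50 total_interest=$90.50
After 11 (withdraw($200)): balance=$940.50 total_interest=$90.50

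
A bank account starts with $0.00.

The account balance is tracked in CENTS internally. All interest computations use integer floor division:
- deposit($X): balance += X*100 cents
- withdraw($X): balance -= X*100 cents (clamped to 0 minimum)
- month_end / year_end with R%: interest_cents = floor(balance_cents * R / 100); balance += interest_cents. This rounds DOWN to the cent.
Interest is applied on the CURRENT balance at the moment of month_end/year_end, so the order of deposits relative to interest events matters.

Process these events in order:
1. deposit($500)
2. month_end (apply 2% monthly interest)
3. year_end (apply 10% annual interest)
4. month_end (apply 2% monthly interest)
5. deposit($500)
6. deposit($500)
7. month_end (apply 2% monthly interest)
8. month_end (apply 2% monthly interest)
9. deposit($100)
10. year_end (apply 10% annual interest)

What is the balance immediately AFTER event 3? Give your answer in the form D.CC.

Answer: 561.00

Derivation:
After 1 (deposit($500)): balance=$500.00 total_interest=$0.00
After 2 (month_end (apply 2% monthly interest)): balance=$510.00 total_interest=$10.00
After 3 (year_end (apply 10% annual interest)): balance=$561.00 total_interest=$61.00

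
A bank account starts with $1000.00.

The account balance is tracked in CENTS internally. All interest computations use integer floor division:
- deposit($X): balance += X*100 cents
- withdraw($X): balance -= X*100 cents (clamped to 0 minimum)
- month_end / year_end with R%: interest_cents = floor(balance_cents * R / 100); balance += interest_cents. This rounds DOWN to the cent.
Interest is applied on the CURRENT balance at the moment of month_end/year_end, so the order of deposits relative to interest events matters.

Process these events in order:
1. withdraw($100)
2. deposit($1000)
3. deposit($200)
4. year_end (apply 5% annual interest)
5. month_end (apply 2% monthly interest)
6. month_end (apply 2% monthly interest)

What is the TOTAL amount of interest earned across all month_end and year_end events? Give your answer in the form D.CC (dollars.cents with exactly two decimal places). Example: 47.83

After 1 (withdraw($100)): balance=$900.00 total_interest=$0.00
After 2 (deposit($1000)): balance=$1900.00 total_interest=$0.00
After 3 (deposit($200)): balance=$2100.00 total_interest=$0.00
After 4 (year_end (apply 5% annual interest)): balance=$2205.00 total_interest=$105.00
After 5 (month_end (apply 2% monthly interest)): balance=$2249.10 total_interest=$149.10
After 6 (month_end (apply 2% monthly interest)): balance=$2294.08 total_interest=$194.08

Answer: 194.08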